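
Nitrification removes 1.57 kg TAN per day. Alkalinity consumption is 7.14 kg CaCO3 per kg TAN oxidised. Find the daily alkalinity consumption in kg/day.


Alkalinity factor: 7.14 kg CaCO3 consumed per kg TAN nitrified
alk = 1.57 kg TAN * 7.14 = 11.2098 kg CaCO3/day

11.2098 kg CaCO3/day


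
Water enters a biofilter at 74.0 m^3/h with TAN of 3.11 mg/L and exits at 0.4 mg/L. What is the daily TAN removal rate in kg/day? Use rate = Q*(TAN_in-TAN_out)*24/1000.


Concentration drop: TAN_in - TAN_out = 3.11 - 0.4 = 2.71 mg/L
Hourly TAN removed = Q * dTAN = 74.0 m^3/h * 2.71 mg/L = 200.54 g/h  (m^3/h * mg/L = g/h)
Daily TAN removed = 200.54 * 24 = 4812.96 g/day
Convert to kg/day: 4812.96 / 1000 = 4.81296 kg/day

4.81296 kg/day


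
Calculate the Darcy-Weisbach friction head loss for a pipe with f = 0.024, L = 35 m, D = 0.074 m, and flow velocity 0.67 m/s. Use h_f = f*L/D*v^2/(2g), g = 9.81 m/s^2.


v^2 = 0.67^2 = 0.4489 m^2/s^2
L/D = 35/0.074 = 472.97297
h_f = f*(L/D)*v^2/(2g) = 0.024 * 472.97297 * 0.4489 / 19.62 = 0.259716 m

0.259716 m


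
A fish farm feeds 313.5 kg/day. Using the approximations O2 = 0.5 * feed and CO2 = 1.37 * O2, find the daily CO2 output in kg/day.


O2 = 313.5 * 0.5 = 156.75
CO2 = 156.75 * 1.37 = 214.7475

214.7475 kg/day


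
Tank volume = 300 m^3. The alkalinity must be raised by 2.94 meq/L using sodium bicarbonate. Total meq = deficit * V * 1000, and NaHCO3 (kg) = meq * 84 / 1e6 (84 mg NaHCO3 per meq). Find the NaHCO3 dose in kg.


Tank volume in L = 300 m^3 * 1000 = 300000 L
Total meq required = 2.94 meq/L * 300000 L = 882000 meq
NaHCO3 mass = 882000 meq * 84 mg/meq / 1e6 = 74.088 kg

74.088 kg


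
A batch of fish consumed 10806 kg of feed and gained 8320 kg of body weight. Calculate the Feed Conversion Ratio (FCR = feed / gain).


FCR = feed consumed / weight gained
FCR = 10806 kg / 8320 kg = 1.2988

1.2988


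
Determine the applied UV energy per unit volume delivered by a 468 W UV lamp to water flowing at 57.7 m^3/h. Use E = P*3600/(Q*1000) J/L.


Energy delivered per hour = 468 W * 3600 s = 1684800 J/h
Volume treated per hour = 57.7 m^3/h * 1000 = 57700 L/h
dose = 1684800 / 57700 = 29.1993 J/L

29.1993 J/L


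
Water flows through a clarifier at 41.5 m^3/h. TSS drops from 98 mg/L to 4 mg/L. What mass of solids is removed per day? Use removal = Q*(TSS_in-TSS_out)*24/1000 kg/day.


Concentration drop: TSS_in - TSS_out = 98 - 4 = 94 mg/L
Hourly solids removed = Q * dTSS = 41.5 m^3/h * 94 mg/L = 3901 g/h  (m^3/h * mg/L = g/h)
Daily solids removed = 3901 * 24 = 93624 g/day
Convert g to kg: 93624 / 1000 = 93.624 kg/day

93.624 kg/day


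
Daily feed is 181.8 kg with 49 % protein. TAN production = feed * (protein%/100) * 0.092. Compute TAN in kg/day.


Protein in feed = 181.8 * 49/100 = 89.082 kg/day
TAN = protein * 0.092 = 89.082 * 0.092 = 8.195544 kg/day

8.195544 kg/day


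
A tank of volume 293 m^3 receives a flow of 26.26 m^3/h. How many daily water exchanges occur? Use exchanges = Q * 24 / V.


Daily flow volume = 26.26 m^3/h * 24 h = 630.24 m^3/day
Exchanges = daily flow / tank volume = 630.24 / 293 = 2.15099 exchanges/day

2.15099 exchanges/day


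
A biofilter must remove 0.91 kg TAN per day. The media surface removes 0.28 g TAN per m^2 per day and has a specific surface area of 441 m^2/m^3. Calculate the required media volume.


A = 0.91*1000 / 0.28 = 3250 m^2
V = 3250 / 441 = 7.36961

7.36961 m^3


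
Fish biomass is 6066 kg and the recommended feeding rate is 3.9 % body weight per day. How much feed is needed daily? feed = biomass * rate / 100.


Feeding rate fraction = 3.9% / 100 = 0.039
Daily feed = 6066 kg * 0.039 = 236.574 kg/day

236.574 kg/day


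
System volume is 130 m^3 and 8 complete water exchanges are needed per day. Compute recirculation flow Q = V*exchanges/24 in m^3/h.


Daily recirculation volume = 130 m^3 * 8 = 1040 m^3/day
Flow rate Q = daily volume / 24 h = 1040 / 24 = 43.3333 m^3/h

43.3333 m^3/h


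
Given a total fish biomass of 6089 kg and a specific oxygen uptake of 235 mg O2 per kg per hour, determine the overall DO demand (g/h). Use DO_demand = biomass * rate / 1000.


Total O2 consumption (mg/h) = 6089 kg * 235 mg/(kg*h) = 1430915 mg/h
Convert to g/h: 1430915 / 1000 = 1430.915 g/h

1430.915 g/h


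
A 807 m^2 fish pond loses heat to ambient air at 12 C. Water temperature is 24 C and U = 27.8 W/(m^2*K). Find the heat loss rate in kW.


Temperature difference dT = 24 - 12 = 12 K
Heat loss (W) = U * A * dT = 27.8 * 807 * 12 = 269215.2 W
Convert to kW: 269215.2 / 1000 = 269.2152 kW

269.2152 kW


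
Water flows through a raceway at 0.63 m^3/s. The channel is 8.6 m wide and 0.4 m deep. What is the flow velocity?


Cross-sectional area = W * d = 8.6 * 0.4 = 3.44 m^2
Velocity = Q / A = 0.63 / 3.44 = 0.18314 m/s

0.18314 m/s


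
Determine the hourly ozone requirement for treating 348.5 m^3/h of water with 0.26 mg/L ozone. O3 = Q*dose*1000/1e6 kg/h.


O3 demand (mg/h) = Q * dose * 1000 = 348.5 * 0.26 * 1000 = 90610 mg/h
Convert mg to kg: 90610 / 1e6 = 0.09061 kg/h

0.09061 kg/h


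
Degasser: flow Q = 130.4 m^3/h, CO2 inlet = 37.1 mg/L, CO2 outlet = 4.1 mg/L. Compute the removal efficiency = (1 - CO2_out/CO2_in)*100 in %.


CO2_out / CO2_in = 4.1 / 37.1 = 0.11051213
Fraction remaining = 0.11051213
efficiency = (1 - 0.11051213) * 100 = 88.9488 %

88.9488 %


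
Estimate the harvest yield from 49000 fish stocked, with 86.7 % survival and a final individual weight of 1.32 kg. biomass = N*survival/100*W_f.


Survivors = 49000 * 86.7/100 = 42483 fish
Harvest biomass = survivors * W_f = 42483 * 1.32 = 56077.56 kg

56077.56 kg


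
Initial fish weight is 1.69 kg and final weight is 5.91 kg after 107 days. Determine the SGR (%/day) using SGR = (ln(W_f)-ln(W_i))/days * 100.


ln(W_f) = ln(5.91) = 1.7766458
ln(W_i) = ln(1.69) = 0.52472853
ln(W_f) - ln(W_i) = 1.7766458 - 0.52472853 = 1.2519173
SGR = 1.2519173 / 107 * 100 = 1.17002 %/day

1.17002 %/day


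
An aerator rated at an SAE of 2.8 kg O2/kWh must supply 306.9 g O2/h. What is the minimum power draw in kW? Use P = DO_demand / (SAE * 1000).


SAE in g O2/kWh = 2.8 * 1000 = 2800 g/kWh
P = DO_demand / SAE_g = 306.9 / 2800 = 0.109607 kW

0.109607 kW


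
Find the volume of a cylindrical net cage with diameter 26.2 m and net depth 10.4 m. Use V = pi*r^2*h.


r = d/2 = 26.2/2 = 13.1 m
Base area = pi*r^2 = pi*13.1^2 = 539.12872 m^2
Volume = 539.12872 * 10.4 = 5606.94 m^3

5606.94 m^3


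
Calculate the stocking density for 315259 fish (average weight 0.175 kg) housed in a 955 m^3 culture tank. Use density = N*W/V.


Total biomass = 315259 fish * 0.175 kg = 55170.325 kg
Density = total biomass / volume = 55170.325 / 955 = 57.77 kg/m^3

57.77 kg/m^3


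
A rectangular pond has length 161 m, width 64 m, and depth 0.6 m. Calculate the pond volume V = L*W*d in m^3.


Base area = L * W = 161 * 64 = 10304 m^2
Volume = area * depth = 10304 * 0.6 = 6182.4 m^3

6182.4 m^3


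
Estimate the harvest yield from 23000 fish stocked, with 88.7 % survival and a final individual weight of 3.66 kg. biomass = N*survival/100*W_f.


Survivors = 23000 * 88.7/100 = 20401 fish
Harvest biomass = survivors * W_f = 20401 * 3.66 = 74667.66 kg

74667.66 kg


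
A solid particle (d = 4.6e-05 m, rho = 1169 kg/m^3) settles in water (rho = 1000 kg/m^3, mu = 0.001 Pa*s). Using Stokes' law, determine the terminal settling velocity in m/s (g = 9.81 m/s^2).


Density difference: rho_p - rho_f = 1169 - 1000 = 169 kg/m^3
d^2 = (4.6e-05)^2 = 2.116e-09 m^2
Numerator = (rho_p - rho_f) * g * d^2 = 169 * 9.81 * 2.116e-09 = 3.5080952e-06
Denominator = 18 * mu = 18 * 0.001 = 0.018
v_s = 3.5080952e-06 / 0.018 = 1.94894e-04 m/s
Check: Re = rho_f * v_s * d / mu = 1000 * 1.94894e-04 * 4.6e-05 / 0.001 = 0.00897 < 1, so Stokes' law applies.

1.94894e-04 m/s


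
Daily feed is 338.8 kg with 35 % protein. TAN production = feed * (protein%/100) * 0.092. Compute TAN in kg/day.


Protein in feed = 338.8 * 35/100 = 118.58 kg/day
TAN = protein * 0.092 = 118.58 * 0.092 = 10.90936 kg/day

10.90936 kg/day


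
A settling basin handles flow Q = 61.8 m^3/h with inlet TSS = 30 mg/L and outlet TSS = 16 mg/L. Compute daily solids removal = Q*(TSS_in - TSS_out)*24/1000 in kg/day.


Concentration drop: TSS_in - TSS_out = 30 - 16 = 14 mg/L
Hourly solids removed = Q * dTSS = 61.8 m^3/h * 14 mg/L = 865.2 g/h  (m^3/h * mg/L = g/h)
Daily solids removed = 865.2 * 24 = 20764.8 g/day
Convert g to kg: 20764.8 / 1000 = 20.7648 kg/day

20.7648 kg/day


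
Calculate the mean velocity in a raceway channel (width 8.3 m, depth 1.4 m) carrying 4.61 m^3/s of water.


Cross-sectional area = W * d = 8.3 * 1.4 = 11.62 m^2
Velocity = Q / A = 4.61 / 11.62 = 0.39673 m/s

0.39673 m/s


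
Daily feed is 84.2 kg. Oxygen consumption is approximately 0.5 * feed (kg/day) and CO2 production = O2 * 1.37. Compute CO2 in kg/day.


O2 = 84.2 * 0.5 = 42.1
CO2 = 42.1 * 1.37 = 57.677

57.677 kg/day


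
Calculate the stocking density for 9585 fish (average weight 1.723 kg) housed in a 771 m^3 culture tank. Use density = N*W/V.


Total biomass = 9585 fish * 1.723 kg = 16514.955 kg
Density = total biomass / volume = 16514.955 / 771 = 21.4202 kg/m^3

21.4202 kg/m^3


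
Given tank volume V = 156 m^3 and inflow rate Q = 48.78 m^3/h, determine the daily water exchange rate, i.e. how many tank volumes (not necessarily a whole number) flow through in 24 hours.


Daily flow volume = 48.78 m^3/h * 24 h = 1170.72 m^3/day
Exchanges = daily flow / tank volume = 1170.72 / 156 = 7.50462 exchanges/day

7.50462 exchanges/day


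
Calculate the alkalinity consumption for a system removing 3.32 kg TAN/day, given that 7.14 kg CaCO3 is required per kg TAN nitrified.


Alkalinity factor: 7.14 kg CaCO3 consumed per kg TAN nitrified
alk = 3.32 kg TAN * 7.14 = 23.7048 kg CaCO3/day

23.7048 kg CaCO3/day


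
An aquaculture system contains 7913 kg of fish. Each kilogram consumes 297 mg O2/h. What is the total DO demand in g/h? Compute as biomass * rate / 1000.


Total O2 consumption (mg/h) = 7913 kg * 297 mg/(kg*h) = 2350161 mg/h
Convert to g/h: 2350161 / 1000 = 2350.161 g/h

2350.161 g/h


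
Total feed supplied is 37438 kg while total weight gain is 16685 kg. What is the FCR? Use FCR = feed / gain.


FCR = feed consumed / weight gained
FCR = 37438 kg / 16685 kg = 2.24381

2.24381


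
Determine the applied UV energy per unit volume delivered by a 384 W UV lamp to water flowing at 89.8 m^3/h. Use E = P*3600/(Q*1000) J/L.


Energy delivered per hour = 384 W * 3600 s = 1382400 J/h
Volume treated per hour = 89.8 m^3/h * 1000 = 89800 L/h
dose = 1382400 / 89800 = 15.3942 J/L

15.3942 J/L


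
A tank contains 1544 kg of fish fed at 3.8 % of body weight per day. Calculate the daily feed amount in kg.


Feeding rate fraction = 3.8% / 100 = 0.038
Daily feed = 1544 kg * 0.038 = 58.672 kg/day

58.672 kg/day


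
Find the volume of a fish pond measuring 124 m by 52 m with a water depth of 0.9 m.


Base area = L * W = 124 * 52 = 6448 m^2
Volume = area * depth = 6448 * 0.9 = 5803.2 m^3

5803.2 m^3


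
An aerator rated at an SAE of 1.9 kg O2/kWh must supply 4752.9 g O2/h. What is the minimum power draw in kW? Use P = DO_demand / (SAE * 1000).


SAE in g O2/kWh = 1.9 * 1000 = 1900 g/kWh
P = DO_demand / SAE_g = 4752.9 / 1900 = 2.50153 kW

2.50153 kW


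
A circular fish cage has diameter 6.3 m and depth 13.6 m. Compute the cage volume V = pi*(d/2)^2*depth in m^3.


r = d/2 = 6.3/2 = 3.15 m
Base area = pi*r^2 = pi*3.15^2 = 31.172453 m^2
Volume = 31.172453 * 13.6 = 423.945 m^3

423.945 m^3


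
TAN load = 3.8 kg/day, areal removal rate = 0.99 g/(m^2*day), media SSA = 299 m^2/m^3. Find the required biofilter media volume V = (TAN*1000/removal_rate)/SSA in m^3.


A = 3.8*1000 / 0.99 = 3838.3838 m^2
V = 3838.3838 / 299 = 12.8374

12.8374 m^3


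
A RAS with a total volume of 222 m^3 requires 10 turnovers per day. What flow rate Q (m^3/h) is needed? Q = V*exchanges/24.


Daily recirculation volume = 222 m^3 * 10 = 2220 m^3/day
Flow rate Q = daily volume / 24 h = 2220 / 24 = 92.5 m^3/h

92.5 m^3/h


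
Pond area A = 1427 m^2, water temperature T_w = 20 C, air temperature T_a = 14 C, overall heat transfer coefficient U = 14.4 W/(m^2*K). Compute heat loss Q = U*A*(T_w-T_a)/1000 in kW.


Temperature difference dT = 20 - 14 = 6 K
Heat loss (W) = U * A * dT = 14.4 * 1427 * 6 = 123292.8 W
Convert to kW: 123292.8 / 1000 = 123.2928 kW

123.2928 kW


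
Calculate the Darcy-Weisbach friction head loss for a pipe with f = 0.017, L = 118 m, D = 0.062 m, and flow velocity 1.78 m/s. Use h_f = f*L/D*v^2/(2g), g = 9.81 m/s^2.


v^2 = 1.78^2 = 3.1684 m^2/s^2
L/D = 118/0.062 = 1903.2258
h_f = f*(L/D)*v^2/(2g) = 0.017 * 1903.2258 * 3.1684 / 19.62 = 5.22493 m

5.22493 m


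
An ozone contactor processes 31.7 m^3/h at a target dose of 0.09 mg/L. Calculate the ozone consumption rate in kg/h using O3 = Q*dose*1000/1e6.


O3 demand (mg/h) = Q * dose * 1000 = 31.7 * 0.09 * 1000 = 2853 mg/h
Convert mg to kg: 2853 / 1e6 = 0.002853 kg/h

0.002853 kg/h


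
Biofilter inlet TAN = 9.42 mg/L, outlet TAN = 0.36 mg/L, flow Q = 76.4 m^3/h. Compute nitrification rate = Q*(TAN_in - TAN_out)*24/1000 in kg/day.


Concentration drop: TAN_in - TAN_out = 9.42 - 0.36 = 9.06 mg/L
Hourly TAN removed = Q * dTAN = 76.4 m^3/h * 9.06 mg/L = 692.184 g/h  (m^3/h * mg/L = g/h)
Daily TAN removed = 692.184 * 24 = 16612.416 g/day
Convert to kg/day: 16612.416 / 1000 = 16.612416 kg/day

16.612416 kg/day


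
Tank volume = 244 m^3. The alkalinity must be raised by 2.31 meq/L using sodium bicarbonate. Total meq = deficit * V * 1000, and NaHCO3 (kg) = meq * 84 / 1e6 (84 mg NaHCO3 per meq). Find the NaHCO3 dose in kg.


Tank volume in L = 244 m^3 * 1000 = 244000 L
Total meq required = 2.31 meq/L * 244000 L = 563640 meq
NaHCO3 mass = 563640 meq * 84 mg/meq / 1e6 = 47.3458 kg

47.3458 kg


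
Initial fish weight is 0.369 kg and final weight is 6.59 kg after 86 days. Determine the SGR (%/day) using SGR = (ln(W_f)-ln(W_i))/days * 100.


ln(W_f) = ln(6.59) = 1.8855533
ln(W_i) = ln(0.369) = -0.99695863
ln(W_f) - ln(W_i) = 1.8855533 - -0.99695863 = 2.8825119
SGR = 2.8825119 / 86 * 100 = 3.35176 %/day

3.35176 %/day


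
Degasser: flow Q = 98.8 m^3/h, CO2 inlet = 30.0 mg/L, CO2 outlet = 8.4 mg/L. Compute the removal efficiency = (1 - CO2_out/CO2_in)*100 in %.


CO2_out / CO2_in = 8.4 / 30.0 = 0.28
Fraction remaining = 0.28
efficiency = (1 - 0.28) * 100 = 72 %

72 %


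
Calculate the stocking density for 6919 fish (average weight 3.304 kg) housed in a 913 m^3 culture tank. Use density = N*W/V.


Total biomass = 6919 fish * 3.304 kg = 22860.376 kg
Density = total biomass / volume = 22860.376 / 913 = 25.0387 kg/m^3

25.0387 kg/m^3


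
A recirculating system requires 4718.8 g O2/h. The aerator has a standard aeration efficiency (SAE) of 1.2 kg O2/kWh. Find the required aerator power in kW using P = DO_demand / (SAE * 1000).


SAE in g O2/kWh = 1.2 * 1000 = 1200 g/kWh
P = DO_demand / SAE_g = 4718.8 / 1200 = 3.93233 kW

3.93233 kW


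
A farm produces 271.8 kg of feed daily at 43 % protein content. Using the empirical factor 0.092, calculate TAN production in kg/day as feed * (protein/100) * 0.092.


Protein in feed = 271.8 * 43/100 = 116.874 kg/day
TAN = protein * 0.092 = 116.874 * 0.092 = 10.752408 kg/day

10.752408 kg/day


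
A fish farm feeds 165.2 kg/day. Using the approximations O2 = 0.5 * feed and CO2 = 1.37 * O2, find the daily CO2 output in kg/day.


O2 = 165.2 * 0.5 = 82.6
CO2 = 82.6 * 1.37 = 113.162

113.162 kg/day


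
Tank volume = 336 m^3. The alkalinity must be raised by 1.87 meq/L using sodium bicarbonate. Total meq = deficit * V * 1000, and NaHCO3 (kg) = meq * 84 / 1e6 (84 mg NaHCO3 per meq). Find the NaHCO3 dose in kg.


Tank volume in L = 336 m^3 * 1000 = 336000 L
Total meq required = 1.87 meq/L * 336000 L = 628320 meq
NaHCO3 mass = 628320 meq * 84 mg/meq / 1e6 = 52.7789 kg

52.7789 kg


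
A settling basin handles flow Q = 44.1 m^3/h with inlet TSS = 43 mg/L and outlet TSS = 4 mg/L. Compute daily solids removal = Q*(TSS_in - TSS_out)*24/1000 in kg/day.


Concentration drop: TSS_in - TSS_out = 43 - 4 = 39 mg/L
Hourly solids removed = Q * dTSS = 44.1 m^3/h * 39 mg/L = 1719.9 g/h  (m^3/h * mg/L = g/h)
Daily solids removed = 1719.9 * 24 = 41277.6 g/day
Convert g to kg: 41277.6 / 1000 = 41.2776 kg/day

41.2776 kg/day


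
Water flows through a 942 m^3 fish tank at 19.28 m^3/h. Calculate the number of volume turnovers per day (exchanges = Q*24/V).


Daily flow volume = 19.28 m^3/h * 24 h = 462.72 m^3/day
Exchanges = daily flow / tank volume = 462.72 / 942 = 0.49121 exchanges/day

0.49121 exchanges/day


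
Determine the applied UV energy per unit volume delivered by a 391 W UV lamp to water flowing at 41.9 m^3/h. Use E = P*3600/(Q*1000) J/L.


Energy delivered per hour = 391 W * 3600 s = 1407600 J/h
Volume treated per hour = 41.9 m^3/h * 1000 = 41900 L/h
dose = 1407600 / 41900 = 33.5943 J/L

33.5943 J/L


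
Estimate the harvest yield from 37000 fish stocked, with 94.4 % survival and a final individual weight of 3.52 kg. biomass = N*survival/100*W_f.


Survivors = 37000 * 94.4/100 = 34928 fish
Harvest biomass = survivors * W_f = 34928 * 3.52 = 122946.56 kg

122946.56 kg


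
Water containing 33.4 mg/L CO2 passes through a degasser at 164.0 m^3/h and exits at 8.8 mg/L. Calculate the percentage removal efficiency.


CO2_out / CO2_in = 8.8 / 33.4 = 0.26347305
Fraction remaining = 0.26347305
efficiency = (1 - 0.26347305) * 100 = 73.6527 %

73.6527 %


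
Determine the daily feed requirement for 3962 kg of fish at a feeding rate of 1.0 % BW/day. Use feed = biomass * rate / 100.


Feeding rate fraction = 1.0% / 100 = 0.01
Daily feed = 3962 kg * 0.01 = 39.62 kg/day

39.62 kg/day


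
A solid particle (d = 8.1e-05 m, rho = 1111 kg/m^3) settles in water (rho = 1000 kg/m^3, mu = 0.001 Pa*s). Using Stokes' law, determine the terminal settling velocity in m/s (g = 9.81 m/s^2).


Density difference: rho_p - rho_f = 1111 - 1000 = 111 kg/m^3
d^2 = (8.1e-05)^2 = 6.561e-09 m^2
Numerator = (rho_p - rho_f) * g * d^2 = 111 * 9.81 * 6.561e-09 = 7.1443385e-06
Denominator = 18 * mu = 18 * 0.001 = 0.018
v_s = 7.1443385e-06 / 0.018 = 3.96908e-04 m/s
Check: Re = rho_f * v_s * d / mu = 1000 * 3.96908e-04 * 8.1e-05 / 0.001 = 0.0321 < 1, so Stokes' law applies.

3.96908e-04 m/s


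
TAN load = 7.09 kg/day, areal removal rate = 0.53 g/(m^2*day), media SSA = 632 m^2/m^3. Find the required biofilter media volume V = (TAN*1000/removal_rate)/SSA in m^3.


A = 7.09*1000 / 0.53 = 13377.358 m^2
V = 13377.358 / 632 = 21.1667

21.1667 m^3


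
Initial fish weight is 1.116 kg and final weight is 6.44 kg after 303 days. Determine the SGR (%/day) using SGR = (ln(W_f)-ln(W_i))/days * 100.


ln(W_f) = ln(6.44) = 1.8625285
ln(W_i) = ln(1.116) = 0.10975086
ln(W_f) - ln(W_i) = 1.8625285 - 0.10975086 = 1.7527776
SGR = 1.7527776 / 303 * 100 = 0.578474 %/day

0.578474 %/day


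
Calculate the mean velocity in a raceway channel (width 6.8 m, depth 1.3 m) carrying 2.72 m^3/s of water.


Cross-sectional area = W * d = 6.8 * 1.3 = 8.84 m^2
Velocity = Q / A = 2.72 / 8.84 = 0.307692 m/s

0.307692 m/s


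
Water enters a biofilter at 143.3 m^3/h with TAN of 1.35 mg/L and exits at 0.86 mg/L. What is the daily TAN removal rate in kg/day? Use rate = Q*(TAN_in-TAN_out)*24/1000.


Concentration drop: TAN_in - TAN_out = 1.35 - 0.86 = 0.49 mg/L
Hourly TAN removed = Q * dTAN = 143.3 m^3/h * 0.49 mg/L = 70.217 g/h  (m^3/h * mg/L = g/h)
Daily TAN removed = 70.217 * 24 = 1685.208 g/day
Convert to kg/day: 1685.208 / 1000 = 1.685208 kg/day

1.685208 kg/day


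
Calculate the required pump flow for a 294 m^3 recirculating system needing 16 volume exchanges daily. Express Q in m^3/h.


Daily recirculation volume = 294 m^3 * 16 = 4704 m^3/day
Flow rate Q = daily volume / 24 h = 4704 / 24 = 196 m^3/h

196 m^3/h


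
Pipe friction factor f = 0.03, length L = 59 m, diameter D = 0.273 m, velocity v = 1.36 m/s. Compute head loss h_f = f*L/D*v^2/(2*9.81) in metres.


v^2 = 1.36^2 = 1.8496 m^2/s^2
L/D = 59/0.273 = 216.11722
h_f = f*(L/D)*v^2/(2g) = 0.03 * 216.11722 * 1.8496 / 19.62 = 0.611209 m

0.611209 m


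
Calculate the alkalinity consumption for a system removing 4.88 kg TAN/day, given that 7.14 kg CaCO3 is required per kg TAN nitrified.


Alkalinity factor: 7.14 kg CaCO3 consumed per kg TAN nitrified
alk = 4.88 kg TAN * 7.14 = 34.8432 kg CaCO3/day

34.8432 kg CaCO3/day


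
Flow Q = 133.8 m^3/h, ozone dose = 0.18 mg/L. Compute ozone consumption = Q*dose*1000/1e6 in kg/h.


O3 demand (mg/h) = Q * dose * 1000 = 133.8 * 0.18 * 1000 = 24084 mg/h
Convert mg to kg: 24084 / 1e6 = 0.024084 kg/h

0.024084 kg/h


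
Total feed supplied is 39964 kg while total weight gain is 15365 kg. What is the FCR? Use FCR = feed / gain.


FCR = feed consumed / weight gained
FCR = 39964 kg / 15365 kg = 2.60098

2.60098


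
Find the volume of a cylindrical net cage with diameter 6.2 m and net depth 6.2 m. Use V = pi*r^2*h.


r = d/2 = 6.2/2 = 3.1 m
Base area = pi*r^2 = pi*3.1^2 = 30.190705 m^2
Volume = 30.190705 * 6.2 = 187.182 m^3

187.182 m^3


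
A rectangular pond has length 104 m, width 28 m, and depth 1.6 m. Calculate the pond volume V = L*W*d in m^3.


Base area = L * W = 104 * 28 = 2912 m^2
Volume = area * depth = 2912 * 1.6 = 4659.2 m^3

4659.2 m^3


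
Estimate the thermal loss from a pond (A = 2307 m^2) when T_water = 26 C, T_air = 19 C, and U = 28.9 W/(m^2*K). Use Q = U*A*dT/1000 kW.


Temperature difference dT = 26 - 19 = 7 K
Heat loss (W) = U * A * dT = 28.9 * 2307 * 7 = 466706.1 W
Convert to kW: 466706.1 / 1000 = 466.7061 kW

466.7061 kW


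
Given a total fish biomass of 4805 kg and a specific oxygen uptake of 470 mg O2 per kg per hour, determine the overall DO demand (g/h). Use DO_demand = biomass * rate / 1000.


Total O2 consumption (mg/h) = 4805 kg * 470 mg/(kg*h) = 2258350 mg/h
Convert to g/h: 2258350 / 1000 = 2258.35 g/h

2258.35 g/h


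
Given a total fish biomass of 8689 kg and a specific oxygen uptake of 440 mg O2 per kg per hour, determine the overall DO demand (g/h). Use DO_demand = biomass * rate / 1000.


Total O2 consumption (mg/h) = 8689 kg * 440 mg/(kg*h) = 3823160 mg/h
Convert to g/h: 3823160 / 1000 = 3823.16 g/h

3823.16 g/h


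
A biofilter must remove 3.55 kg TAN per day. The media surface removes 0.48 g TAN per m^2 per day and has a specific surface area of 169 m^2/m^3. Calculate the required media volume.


A = 3.55*1000 / 0.48 = 7395.8333 m^2
V = 7395.8333 / 169 = 43.7623

43.7623 m^3


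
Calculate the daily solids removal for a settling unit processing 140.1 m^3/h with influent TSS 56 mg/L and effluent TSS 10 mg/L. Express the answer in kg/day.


Concentration drop: TSS_in - TSS_out = 56 - 10 = 46 mg/L
Hourly solids removed = Q * dTSS = 140.1 m^3/h * 46 mg/L = 6444.6 g/h  (m^3/h * mg/L = g/h)
Daily solids removed = 6444.6 * 24 = 154670.4 g/day
Convert g to kg: 154670.4 / 1000 = 154.6704 kg/day

154.6704 kg/day


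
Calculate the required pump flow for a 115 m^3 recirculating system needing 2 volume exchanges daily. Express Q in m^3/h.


Daily recirculation volume = 115 m^3 * 2 = 230 m^3/day
Flow rate Q = daily volume / 24 h = 230 / 24 = 9.58333 m^3/h

9.58333 m^3/h


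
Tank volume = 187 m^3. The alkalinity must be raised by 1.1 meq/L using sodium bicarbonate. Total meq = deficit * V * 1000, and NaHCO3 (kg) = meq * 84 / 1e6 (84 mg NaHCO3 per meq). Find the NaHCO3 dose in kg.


Tank volume in L = 187 m^3 * 1000 = 187000 L
Total meq required = 1.1 meq/L * 187000 L = 205700 meq
NaHCO3 mass = 205700 meq * 84 mg/meq / 1e6 = 17.2788 kg

17.2788 kg


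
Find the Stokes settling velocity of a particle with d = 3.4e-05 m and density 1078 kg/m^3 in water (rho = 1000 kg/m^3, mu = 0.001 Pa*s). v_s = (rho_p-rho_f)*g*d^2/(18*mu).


Density difference: rho_p - rho_f = 1078 - 1000 = 78 kg/m^3
d^2 = (3.4e-05)^2 = 1.156e-09 m^2
Numerator = (rho_p - rho_f) * g * d^2 = 78 * 9.81 * 1.156e-09 = 8.8454808e-07
Denominator = 18 * mu = 18 * 0.001 = 0.018
v_s = 8.8454808e-07 / 0.018 = 4.91416e-05 m/s
Check: Re = rho_f * v_s * d / mu = 1000 * 4.91416e-05 * 3.4e-05 / 0.001 = 0.00167 < 1, so Stokes' law applies.

4.91416e-05 m/s


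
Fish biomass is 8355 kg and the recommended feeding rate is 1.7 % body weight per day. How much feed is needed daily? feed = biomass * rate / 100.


Feeding rate fraction = 1.7% / 100 = 0.017
Daily feed = 8355 kg * 0.017 = 142.035 kg/day

142.035 kg/day


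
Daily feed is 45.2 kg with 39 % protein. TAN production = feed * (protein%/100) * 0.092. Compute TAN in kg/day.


Protein in feed = 45.2 * 39/100 = 17.628 kg/day
TAN = protein * 0.092 = 17.628 * 0.092 = 1.621776 kg/day

1.621776 kg/day


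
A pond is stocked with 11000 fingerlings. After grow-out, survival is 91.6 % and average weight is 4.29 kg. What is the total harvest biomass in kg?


Survivors = 11000 * 91.6/100 = 10076 fish
Harvest biomass = survivors * W_f = 10076 * 4.29 = 43226.04 kg

43226.04 kg


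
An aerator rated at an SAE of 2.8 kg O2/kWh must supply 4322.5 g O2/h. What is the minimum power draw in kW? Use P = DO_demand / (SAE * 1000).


SAE in g O2/kWh = 2.8 * 1000 = 2800 g/kWh
P = DO_demand / SAE_g = 4322.5 / 2800 = 1.54375 kW

1.54375 kW


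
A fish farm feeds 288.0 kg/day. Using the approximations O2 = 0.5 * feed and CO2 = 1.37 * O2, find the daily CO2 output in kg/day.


O2 = 288.0 * 0.5 = 144
CO2 = 144 * 1.37 = 197.28

197.28 kg/day


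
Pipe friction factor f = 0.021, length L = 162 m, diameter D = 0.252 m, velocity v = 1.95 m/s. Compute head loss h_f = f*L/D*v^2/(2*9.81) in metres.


v^2 = 1.95^2 = 3.8025 m^2/s^2
L/D = 162/0.252 = 642.85714
h_f = f*(L/D)*v^2/(2g) = 0.021 * 642.85714 * 3.8025 / 19.62 = 2.6164 m

2.6164 m


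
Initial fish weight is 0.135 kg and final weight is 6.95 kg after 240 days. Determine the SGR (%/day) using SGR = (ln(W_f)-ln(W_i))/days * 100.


ln(W_f) = ln(6.95) = 1.9387417
ln(W_i) = ln(0.135) = -2.0024805
ln(W_f) - ln(W_i) = 1.9387417 - -2.0024805 = 3.9412222
SGR = 3.9412222 / 240 * 100 = 1.64218 %/day

1.64218 %/day


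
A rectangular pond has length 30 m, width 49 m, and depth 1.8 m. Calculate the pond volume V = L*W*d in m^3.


Base area = L * W = 30 * 49 = 1470 m^2
Volume = area * depth = 1470 * 1.8 = 2646 m^3

2646 m^3


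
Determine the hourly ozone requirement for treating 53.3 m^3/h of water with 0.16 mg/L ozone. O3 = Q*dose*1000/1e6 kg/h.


O3 demand (mg/h) = Q * dose * 1000 = 53.3 * 0.16 * 1000 = 8528 mg/h
Convert mg to kg: 8528 / 1e6 = 0.008528 kg/h

0.008528 kg/h


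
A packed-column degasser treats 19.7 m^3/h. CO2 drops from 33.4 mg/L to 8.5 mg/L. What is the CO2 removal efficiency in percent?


CO2_out / CO2_in = 8.5 / 33.4 = 0.25449102
Fraction remaining = 0.25449102
efficiency = (1 - 0.25449102) * 100 = 74.5509 %

74.5509 %


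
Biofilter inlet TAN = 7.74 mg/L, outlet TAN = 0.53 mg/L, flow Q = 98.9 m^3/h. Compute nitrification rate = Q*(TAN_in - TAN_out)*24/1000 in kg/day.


Concentration drop: TAN_in - TAN_out = 7.74 - 0.53 = 7.21 mg/L
Hourly TAN removed = Q * dTAN = 98.9 m^3/h * 7.21 mg/L = 713.069 g/h  (m^3/h * mg/L = g/h)
Daily TAN removed = 713.069 * 24 = 17113.656 g/day
Convert to kg/day: 17113.656 / 1000 = 17.113656 kg/day

17.113656 kg/day


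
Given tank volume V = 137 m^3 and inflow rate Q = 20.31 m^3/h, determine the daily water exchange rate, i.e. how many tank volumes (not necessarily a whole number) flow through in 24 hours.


Daily flow volume = 20.31 m^3/h * 24 h = 487.44 m^3/day
Exchanges = daily flow / tank volume = 487.44 / 137 = 3.55796 exchanges/day

3.55796 exchanges/day


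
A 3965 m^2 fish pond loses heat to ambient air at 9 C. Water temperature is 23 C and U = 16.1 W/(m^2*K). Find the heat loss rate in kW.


Temperature difference dT = 23 - 9 = 14 K
Heat loss (W) = U * A * dT = 16.1 * 3965 * 14 = 893711 W
Convert to kW: 893711 / 1000 = 893.711 kW

893.711 kW


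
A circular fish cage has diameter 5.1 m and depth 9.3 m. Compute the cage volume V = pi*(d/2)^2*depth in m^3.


r = d/2 = 5.1/2 = 2.55 m
Base area = pi*r^2 = pi*2.55^2 = 20.428206 m^2
Volume = 20.428206 * 9.3 = 189.982 m^3

189.982 m^3


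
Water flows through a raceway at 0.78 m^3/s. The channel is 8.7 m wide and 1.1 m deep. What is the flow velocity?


Cross-sectional area = W * d = 8.7 * 1.1 = 9.57 m^2
Velocity = Q / A = 0.78 / 9.57 = 0.0815047 m/s

0.0815047 m/s


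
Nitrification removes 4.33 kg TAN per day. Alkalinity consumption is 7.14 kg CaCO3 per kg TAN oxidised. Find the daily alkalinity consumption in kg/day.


Alkalinity factor: 7.14 kg CaCO3 consumed per kg TAN nitrified
alk = 4.33 kg TAN * 7.14 = 30.9162 kg CaCO3/day

30.9162 kg CaCO3/day


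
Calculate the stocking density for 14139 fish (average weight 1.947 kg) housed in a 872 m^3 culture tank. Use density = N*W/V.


Total biomass = 14139 fish * 1.947 kg = 27528.633 kg
Density = total biomass / volume = 27528.633 / 872 = 31.5695 kg/m^3

31.5695 kg/m^3


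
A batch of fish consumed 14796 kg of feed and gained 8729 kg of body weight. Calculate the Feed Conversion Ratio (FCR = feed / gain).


FCR = feed consumed / weight gained
FCR = 14796 kg / 8729 kg = 1.69504

1.69504


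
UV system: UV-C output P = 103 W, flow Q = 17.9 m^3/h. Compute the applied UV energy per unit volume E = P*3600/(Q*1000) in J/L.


Energy delivered per hour = 103 W * 3600 s = 370800 J/h
Volume treated per hour = 17.9 m^3/h * 1000 = 17900 L/h
dose = 370800 / 17900 = 20.7151 J/L

20.7151 J/L


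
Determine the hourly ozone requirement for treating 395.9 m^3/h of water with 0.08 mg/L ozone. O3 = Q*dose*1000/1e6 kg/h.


O3 demand (mg/h) = Q * dose * 1000 = 395.9 * 0.08 * 1000 = 31672 mg/h
Convert mg to kg: 31672 / 1e6 = 0.031672 kg/h

0.031672 kg/h


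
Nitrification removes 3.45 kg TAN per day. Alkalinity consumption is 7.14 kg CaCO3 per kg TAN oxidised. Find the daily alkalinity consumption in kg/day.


Alkalinity factor: 7.14 kg CaCO3 consumed per kg TAN nitrified
alk = 3.45 kg TAN * 7.14 = 24.633 kg CaCO3/day

24.633 kg CaCO3/day


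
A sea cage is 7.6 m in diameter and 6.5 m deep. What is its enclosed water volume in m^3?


r = d/2 = 7.6/2 = 3.8 m
Base area = pi*r^2 = pi*3.8^2 = 45.364598 m^2
Volume = 45.364598 * 6.5 = 294.87 m^3

294.87 m^3


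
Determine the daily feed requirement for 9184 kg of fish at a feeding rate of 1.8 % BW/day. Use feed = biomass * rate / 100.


Feeding rate fraction = 1.8% / 100 = 0.018
Daily feed = 9184 kg * 0.018 = 165.312 kg/day

165.312 kg/day


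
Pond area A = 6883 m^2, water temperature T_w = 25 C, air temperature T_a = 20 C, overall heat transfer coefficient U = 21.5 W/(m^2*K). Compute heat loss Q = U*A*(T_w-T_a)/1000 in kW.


Temperature difference dT = 25 - 20 = 5 K
Heat loss (W) = U * A * dT = 21.5 * 6883 * 5 = 739922.5 W
Convert to kW: 739922.5 / 1000 = 739.9225 kW

739.9225 kW


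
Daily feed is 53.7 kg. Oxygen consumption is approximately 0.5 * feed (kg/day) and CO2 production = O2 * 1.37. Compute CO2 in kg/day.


O2 = 53.7 * 0.5 = 26.85
CO2 = 26.85 * 1.37 = 36.7845

36.7845 kg/day


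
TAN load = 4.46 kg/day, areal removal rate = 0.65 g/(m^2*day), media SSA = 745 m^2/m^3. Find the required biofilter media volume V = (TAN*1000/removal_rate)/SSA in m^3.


A = 4.46*1000 / 0.65 = 6861.5385 m^2
V = 6861.5385 / 745 = 9.21012

9.21012 m^3


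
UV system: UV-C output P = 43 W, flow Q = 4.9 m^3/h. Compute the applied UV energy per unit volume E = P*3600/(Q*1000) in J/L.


Energy delivered per hour = 43 W * 3600 s = 154800 J/h
Volume treated per hour = 4.9 m^3/h * 1000 = 4900 L/h
dose = 154800 / 4900 = 31.5918 J/L

31.5918 J/L


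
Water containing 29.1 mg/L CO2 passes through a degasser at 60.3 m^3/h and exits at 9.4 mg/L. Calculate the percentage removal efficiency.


CO2_out / CO2_in = 9.4 / 29.1 = 0.32302405
Fraction remaining = 0.32302405
efficiency = (1 - 0.32302405) * 100 = 67.6976 %

67.6976 %


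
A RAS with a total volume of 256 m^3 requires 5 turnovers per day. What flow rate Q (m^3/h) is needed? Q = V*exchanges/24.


Daily recirculation volume = 256 m^3 * 5 = 1280 m^3/day
Flow rate Q = daily volume / 24 h = 1280 / 24 = 53.3333 m^3/h

53.3333 m^3/h


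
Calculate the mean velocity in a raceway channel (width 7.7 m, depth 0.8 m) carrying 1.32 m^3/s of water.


Cross-sectional area = W * d = 7.7 * 0.8 = 6.16 m^2
Velocity = Q / A = 1.32 / 6.16 = 0.214286 m/s

0.214286 m/s


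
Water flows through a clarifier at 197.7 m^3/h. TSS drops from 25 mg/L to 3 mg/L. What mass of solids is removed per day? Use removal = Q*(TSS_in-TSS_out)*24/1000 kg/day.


Concentration drop: TSS_in - TSS_out = 25 - 3 = 22 mg/L
Hourly solids removed = Q * dTSS = 197.7 m^3/h * 22 mg/L = 4349.4 g/h  (m^3/h * mg/L = g/h)
Daily solids removed = 4349.4 * 24 = 104385.6 g/day
Convert g to kg: 104385.6 / 1000 = 104.3856 kg/day

104.3856 kg/day


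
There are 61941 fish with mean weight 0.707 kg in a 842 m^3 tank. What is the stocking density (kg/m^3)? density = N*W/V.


Total biomass = 61941 fish * 0.707 kg = 43792.287 kg
Density = total biomass / volume = 43792.287 / 842 = 52.0098 kg/m^3

52.0098 kg/m^3


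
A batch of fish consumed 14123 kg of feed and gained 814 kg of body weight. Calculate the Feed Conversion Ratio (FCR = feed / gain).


FCR = feed consumed / weight gained
FCR = 14123 kg / 814 kg = 17.3501

17.3501


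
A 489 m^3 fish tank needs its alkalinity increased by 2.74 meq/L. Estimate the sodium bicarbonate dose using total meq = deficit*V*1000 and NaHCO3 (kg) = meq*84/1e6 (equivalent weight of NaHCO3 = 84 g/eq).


Tank volume in L = 489 m^3 * 1000 = 489000 L
Total meq required = 2.74 meq/L * 489000 L = 1339860 meq
NaHCO3 mass = 1339860 meq * 84 mg/meq / 1e6 = 112.548 kg

112.548 kg


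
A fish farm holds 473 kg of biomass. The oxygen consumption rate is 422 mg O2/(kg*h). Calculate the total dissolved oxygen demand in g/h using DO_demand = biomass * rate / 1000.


Total O2 consumption (mg/h) = 473 kg * 422 mg/(kg*h) = 199606 mg/h
Convert to g/h: 199606 / 1000 = 199.606 g/h

199.606 g/h


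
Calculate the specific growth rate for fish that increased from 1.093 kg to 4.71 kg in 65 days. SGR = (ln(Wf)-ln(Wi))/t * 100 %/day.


ln(W_f) = ln(4.71) = 1.5496879
ln(W_i) = ln(1.093) = 0.088926209
ln(W_f) - ln(W_i) = 1.5496879 - 0.088926209 = 1.4607617
SGR = 1.4607617 / 65 * 100 = 2.24733 %/day

2.24733 %/day


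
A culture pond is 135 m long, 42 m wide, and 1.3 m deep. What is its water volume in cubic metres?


Base area = L * W = 135 * 42 = 5670 m^2
Volume = area * depth = 5670 * 1.3 = 7371 m^3

7371 m^3


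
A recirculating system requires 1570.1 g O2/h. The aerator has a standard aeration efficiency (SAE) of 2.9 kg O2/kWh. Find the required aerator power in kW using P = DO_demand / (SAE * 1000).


SAE in g O2/kWh = 2.9 * 1000 = 2900 g/kWh
P = DO_demand / SAE_g = 1570.1 / 2900 = 0.541414 kW

0.541414 kW


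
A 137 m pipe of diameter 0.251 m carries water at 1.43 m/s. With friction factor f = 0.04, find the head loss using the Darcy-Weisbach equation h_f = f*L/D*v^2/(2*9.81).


v^2 = 1.43^2 = 2.0449 m^2/s^2
L/D = 137/0.251 = 545.81673
h_f = f*(L/D)*v^2/(2g) = 0.04 * 545.81673 * 2.0449 / 19.62 = 2.27552 m

2.27552 m


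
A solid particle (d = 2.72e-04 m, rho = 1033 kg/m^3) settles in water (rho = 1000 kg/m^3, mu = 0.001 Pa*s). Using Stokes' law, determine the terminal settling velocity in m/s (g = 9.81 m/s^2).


Density difference: rho_p - rho_f = 1033 - 1000 = 33 kg/m^3
d^2 = (2.72e-04)^2 = 7.3984e-08 m^2
Numerator = (rho_p - rho_f) * g * d^2 = 33 * 9.81 * 7.3984e-08 = 2.395084e-05
Denominator = 18 * mu = 18 * 0.001 = 0.018
v_s = 2.395084e-05 / 0.018 = 0.0013306 m/s
Check: Re = rho_f * v_s * d / mu = 1000 * 0.0013306 * 2.72e-04 / 0.001 = 0.362 < 1, so Stokes' law applies.

0.0013306 m/s


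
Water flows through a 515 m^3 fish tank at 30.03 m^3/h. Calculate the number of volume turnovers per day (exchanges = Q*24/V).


Daily flow volume = 30.03 m^3/h * 24 h = 720.72 m^3/day
Exchanges = daily flow / tank volume = 720.72 / 515 = 1.39946 exchanges/day

1.39946 exchanges/day


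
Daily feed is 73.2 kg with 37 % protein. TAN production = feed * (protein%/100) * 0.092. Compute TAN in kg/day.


Protein in feed = 73.2 * 37/100 = 27.084 kg/day
TAN = protein * 0.092 = 27.084 * 0.092 = 2.491728 kg/day

2.491728 kg/day


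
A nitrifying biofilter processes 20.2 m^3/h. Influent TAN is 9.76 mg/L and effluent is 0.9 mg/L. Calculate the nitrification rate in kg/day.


Concentration drop: TAN_in - TAN_out = 9.76 - 0.9 = 8.86 mg/L
Hourly TAN removed = Q * dTAN = 20.2 m^3/h * 8.86 mg/L = 178.972 g/h  (m^3/h * mg/L = g/h)
Daily TAN removed = 178.972 * 24 = 4295.328 g/day
Convert to kg/day: 4295.328 / 1000 = 4.295328 kg/day

4.295328 kg/day


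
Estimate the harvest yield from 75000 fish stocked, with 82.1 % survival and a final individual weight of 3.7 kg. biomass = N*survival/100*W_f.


Survivors = 75000 * 82.1/100 = 61575 fish
Harvest biomass = survivors * W_f = 61575 * 3.7 = 227827.5 kg

227827.5 kg


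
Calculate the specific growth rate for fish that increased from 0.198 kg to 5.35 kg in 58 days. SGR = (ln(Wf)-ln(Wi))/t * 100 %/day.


ln(W_f) = ln(5.35) = 1.6770966
ln(W_i) = ln(0.198) = -1.6194882
ln(W_f) - ln(W_i) = 1.6770966 - -1.6194882 = 3.2965848
SGR = 3.2965848 / 58 * 100 = 5.68377 %/day

5.68377 %/day


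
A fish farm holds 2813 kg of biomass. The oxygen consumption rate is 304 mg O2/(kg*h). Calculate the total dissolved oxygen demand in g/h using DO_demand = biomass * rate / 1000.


Total O2 consumption (mg/h) = 2813 kg * 304 mg/(kg*h) = 855152 mg/h
Convert to g/h: 855152 / 1000 = 855.152 g/h

855.152 g/h


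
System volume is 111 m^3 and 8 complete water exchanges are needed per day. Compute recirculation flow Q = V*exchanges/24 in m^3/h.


Daily recirculation volume = 111 m^3 * 8 = 888 m^3/day
Flow rate Q = daily volume / 24 h = 888 / 24 = 37 m^3/h

37 m^3/h


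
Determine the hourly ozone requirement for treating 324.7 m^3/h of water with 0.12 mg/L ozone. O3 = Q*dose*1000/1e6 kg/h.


O3 demand (mg/h) = Q * dose * 1000 = 324.7 * 0.12 * 1000 = 38964 mg/h
Convert mg to kg: 38964 / 1e6 = 0.038964 kg/h

0.038964 kg/h


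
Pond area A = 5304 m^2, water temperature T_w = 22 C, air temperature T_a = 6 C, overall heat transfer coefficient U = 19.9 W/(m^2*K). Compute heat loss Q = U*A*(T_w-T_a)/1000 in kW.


Temperature difference dT = 22 - 6 = 16 K
Heat loss (W) = U * A * dT = 19.9 * 5304 * 16 = 1688793.6 W
Convert to kW: 1688793.6 / 1000 = 1688.7936 kW

1688.7936 kW


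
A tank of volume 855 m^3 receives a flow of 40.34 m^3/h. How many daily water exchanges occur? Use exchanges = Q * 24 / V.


Daily flow volume = 40.34 m^3/h * 24 h = 968.16 m^3/day
Exchanges = daily flow / tank volume = 968.16 / 855 = 1.13235 exchanges/day

1.13235 exchanges/day


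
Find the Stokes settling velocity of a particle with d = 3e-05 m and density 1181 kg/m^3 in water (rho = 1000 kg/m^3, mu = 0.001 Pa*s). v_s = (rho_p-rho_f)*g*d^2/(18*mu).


Density difference: rho_p - rho_f = 1181 - 1000 = 181 kg/m^3
d^2 = (3e-05)^2 = 9e-10 m^2
Numerator = (rho_p - rho_f) * g * d^2 = 181 * 9.81 * 9e-10 = 1.598049e-06
Denominator = 18 * mu = 18 * 0.001 = 0.018
v_s = 1.598049e-06 / 0.018 = 8.87805e-05 m/s
Check: Re = rho_f * v_s * d / mu = 1000 * 8.87805e-05 * 3e-05 / 0.001 = 0.00266 < 1, so Stokes' law applies.

8.87805e-05 m/s


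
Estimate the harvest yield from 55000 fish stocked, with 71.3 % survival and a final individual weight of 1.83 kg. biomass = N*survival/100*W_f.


Survivors = 55000 * 71.3/100 = 39215 fish
Harvest biomass = survivors * W_f = 39215 * 1.83 = 71763.45 kg

71763.45 kg
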